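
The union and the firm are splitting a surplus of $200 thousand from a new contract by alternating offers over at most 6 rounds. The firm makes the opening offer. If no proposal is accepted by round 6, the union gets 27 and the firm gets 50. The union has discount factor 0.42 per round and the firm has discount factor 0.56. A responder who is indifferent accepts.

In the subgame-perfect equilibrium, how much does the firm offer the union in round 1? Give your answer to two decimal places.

Solve by backward induction from round 6.
Round 6 (the union proposes): the firm gets 50 if talks fail, so the union offers 50 and keeps 150.
Round 5 (the firm proposes): the union can get 150 next round, worth 0.42 × 150 = 63 now, so the firm offers 63, keeping 137.
Round 4 (the union proposes): the firm can get 137 next round, worth 0.56 × 137 = 76.72 now, so the union offers 76.72, keeping 123.28.
Round 3 (the firm proposes): the union can get 123.28 next round, worth 0.42 × 123.28 = 51.7776 now, so the firm offers 51.7776, keeping 148.2224.
Round 2 (the union proposes): the firm can get 148.2224 next round, worth 0.56 × 148.2224 = 83.004544 now, so the union offers 83.004544, keeping 116.995456.
Round 1 (the firm proposes): the union can get 116.995456 next round, worth 0.42 × 116.995456 = 49.13809152 now, so the firm offers 49.13809152, keeping 150.86190848.

49.14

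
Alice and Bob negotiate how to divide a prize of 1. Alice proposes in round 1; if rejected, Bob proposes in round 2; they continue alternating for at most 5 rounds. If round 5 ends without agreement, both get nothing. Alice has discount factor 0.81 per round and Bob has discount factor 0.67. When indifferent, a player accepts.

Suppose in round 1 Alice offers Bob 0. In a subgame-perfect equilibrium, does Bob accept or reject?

Reject

Round 5 (Alice proposes): Bob will accept anything ≥ 0, so Alice offers 0 and keeps 1.
Round 4 (Bob proposes): Alice can get 1 next round, worth 0.81 × 1 = 0.81 now; Bob offers that and keeps 0.19.
Round 3 (Alice proposes): Bob can get 0.19 next round, worth 0.67 × 0.19 = 0.1273 now. Alice offers 0.1273 and keeps 1 − 0.1273 = 0.8727.
Round 2 (Bob proposes): Alice can get 0.8727 next round, worth 0.81 × 0.8727 = 0.706887 now. Bob offers 0.706887 and keeps 1 − 0.706887 = 0.293113.
So by rejecting in round 1, Bob gets 0.293113 next round, worth 0.67 × 0.293113 = 0.19638571 now.
Offer 0 < 0.19638571, so Bob rejects.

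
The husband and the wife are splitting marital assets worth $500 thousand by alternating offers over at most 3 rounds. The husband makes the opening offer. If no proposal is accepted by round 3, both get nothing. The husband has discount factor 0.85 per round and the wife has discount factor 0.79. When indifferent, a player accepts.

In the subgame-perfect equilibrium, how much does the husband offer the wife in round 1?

Round 3 (the husband proposes): the wife will accept anything ≥ 0, so the husband offers 0 and keeps 500.
Round 2 (the wife proposes): the husband can get 500 next round, worth 0.85 × 500 = 425 now. The wife offers 425 and keeps 500 − 425 = 75.
Round 1 (the husband proposes): the wife can get 75 next round, worth 0.79 × 75 = 59.25 now. The husband offers 59.25 and keeps 500 − 59.25 = 440.75.

59.25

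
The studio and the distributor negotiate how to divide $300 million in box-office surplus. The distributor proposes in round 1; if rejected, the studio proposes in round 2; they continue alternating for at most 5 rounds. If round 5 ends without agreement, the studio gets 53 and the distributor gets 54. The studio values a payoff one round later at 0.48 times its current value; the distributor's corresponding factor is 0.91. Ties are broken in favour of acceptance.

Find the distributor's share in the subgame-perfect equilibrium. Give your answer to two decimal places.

By backward induction:
Round 5 (the distributor proposes): the studio gets 53 if talks fail, so the distributor offers 53 and keeps 247.
Round 4 (the studio proposes): the distributor can get 247 next round, worth 0.91 × 247 = 224.77 now. The studio offers 224.77 and keeps 300 − 224.77 = 75.23.
Round 3 (the distributor proposes): the studio can get 75.23 next round, worth 0.48 × 75.23 = 36.1104 now; the distributor offers that and keeps 263.8896.
Round 2 (the studio proposes): the distributor can get 263.8896 next round, worth 0.91 × 263.8896 = 240.139536 now. The studio offers 240.139536 and keeps 300 − 240.139536 = 59.860464.
Round 1 (the distributor proposes): the studio can get 59.860464 next round, worth 0.48 × 59.860464 = 28.73302272 now, so the distributor offers 28.73302272, keeping 271.26697728.

271.27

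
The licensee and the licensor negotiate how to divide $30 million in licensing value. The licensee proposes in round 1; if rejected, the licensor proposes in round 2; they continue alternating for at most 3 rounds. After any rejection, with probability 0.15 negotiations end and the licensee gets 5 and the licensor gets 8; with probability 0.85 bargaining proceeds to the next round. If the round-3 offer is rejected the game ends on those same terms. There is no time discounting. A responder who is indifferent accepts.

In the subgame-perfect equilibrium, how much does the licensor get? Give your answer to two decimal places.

Round 3 (the licensee proposes): the licensor gets 8 if talks fail, so the licensee offers 8 and keeps 22.
Round 2 (the licensor proposes): rejecting gives the licensee an expected 0.85 × 22 + 0.15 × 5 = 19.45; the licensor offers that and keeps 10.55.
Round 1 (the licensee proposes): rejecting gives the licensor an expected 0.85 × 10.55 + 0.15 × 8 = 10.1675. The licensee offers 10.1675 and keeps 30 − 10.1675 = 19.8325.

10.17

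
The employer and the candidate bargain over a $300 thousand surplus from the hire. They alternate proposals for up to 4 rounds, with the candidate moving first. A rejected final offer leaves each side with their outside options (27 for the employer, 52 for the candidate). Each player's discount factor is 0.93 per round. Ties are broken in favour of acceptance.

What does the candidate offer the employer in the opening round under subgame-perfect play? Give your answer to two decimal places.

Round 4 (the employer proposes): the candidate gets 52 if talks fail, so the employer offers 52 and keeps 248.
Round 3 (the candidate proposes): the employer can get 248 next round, worth 0.93 × 248 = 230.64 now; the candidate offers that and keeps 69.36.
Round 2 (the employer proposes): the candidate can get 69.36 next round, worth 0.93 × 69.36 = 64.5048 now, so the employer offers 64.5048, keeping 235.4952.
Round 1 (the candidate proposes): the employer can get 235.4952 next round, worth 0.93 × 235.4952 = 219.010536 now; the candidate offers that and keeps 80.989464.

219.01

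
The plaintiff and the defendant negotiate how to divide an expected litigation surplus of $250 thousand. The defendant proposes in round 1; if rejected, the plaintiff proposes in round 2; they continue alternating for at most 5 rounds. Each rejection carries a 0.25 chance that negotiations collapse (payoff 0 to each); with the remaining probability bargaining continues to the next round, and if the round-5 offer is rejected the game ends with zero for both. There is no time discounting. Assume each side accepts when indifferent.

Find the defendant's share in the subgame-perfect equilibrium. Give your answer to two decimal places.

Round 5 (the defendant proposes): rejection yields 0 for the plaintiff; the defendant offers 0 and keeps 250.
Round 4 (the plaintiff proposes): rejecting gives the defendant an expected 0.75 × 250 = 187.5; the plaintiff offers that and keeps 62.5.
Round 3 (the defendant proposes): rejecting gives the plaintiff an expected 0.75 × 62.5 = 46.875, so the defendant offers 46.875, keeping 203.125.
Round 2 (the plaintiff proposes): rejecting gives the defendant an expected 0.75 × 203.125 = 152.34375. The plaintiff offers 152.34375 and keeps 250 − 152.34375 = 97.65625.
Round 1 (the defendant proposes): rejecting gives the plaintiff an expected 0.75 × 97.65625 = 73.2421875, so the defendant offers 73.2421875, keeping 176.7578125.

176.76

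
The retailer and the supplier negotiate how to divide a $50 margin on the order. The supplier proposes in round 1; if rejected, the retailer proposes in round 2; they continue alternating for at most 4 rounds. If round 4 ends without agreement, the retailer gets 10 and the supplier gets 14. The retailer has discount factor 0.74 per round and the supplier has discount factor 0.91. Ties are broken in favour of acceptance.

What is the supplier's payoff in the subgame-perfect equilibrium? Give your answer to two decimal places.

28.73

Work backward from the last round.
Round 4 (the retailer proposes): the supplier gets 14 if talks fail, so the retailer offers 14 and keeps 36.
Round 3 (the supplier proposes): the retailer can get 36 next round, worth 0.74 × 36 = 26.64 now, so the supplier offers 26.64, keeping 23.36.
Round 2 (the retailer proposes): the supplier can get 23.36 next round, worth 0.91 × 23.36 = 21.2576 now. The retailer offers 21.2576 and keeps 50 − 21.2576 = 28.7424.
Round 1 (the supplier proposes): the retailer can get 28.7424 next round, worth 0.74 × 28.7424 = 21.269376 now; the supplier offers that and keeps 28.730624.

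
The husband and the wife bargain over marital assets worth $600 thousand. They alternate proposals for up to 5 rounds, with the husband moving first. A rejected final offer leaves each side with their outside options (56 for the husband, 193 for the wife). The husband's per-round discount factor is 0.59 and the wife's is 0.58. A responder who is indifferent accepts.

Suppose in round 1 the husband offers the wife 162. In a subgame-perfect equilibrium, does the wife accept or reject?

Work out the wife's continuation value if the offer is rejected.
Round 5 (the husband proposes): the wife gets 193 if talks fail, so the husband offers 193 and keeps 407.
Round 4 (the wife proposes): the husband can get 407 next round, worth 0.59 × 407 = 240.13 now, so the wife offers 240.13, keeping 359.87.
Round 3 (the husband proposes): the wife can get 359.87 next round, worth 0.58 × 359.87 = 208.7246 now. The husband offers 208.7246 and keeps 600 − 208.7246 = 391.2754.
Round 2 (the wife proposes): the husband can get 391.2754 next round, worth 0.59 × 391.2754 = 230.852486 now, so the wife offers 230.852486, keeping 369.147514.
So by rejecting in round 1, the wife gets 369.147514 next round, worth 0.58 × 369.147514 = 214.10555812 now.
Offer 162 < 214.10555812, so the wife rejects.

Reject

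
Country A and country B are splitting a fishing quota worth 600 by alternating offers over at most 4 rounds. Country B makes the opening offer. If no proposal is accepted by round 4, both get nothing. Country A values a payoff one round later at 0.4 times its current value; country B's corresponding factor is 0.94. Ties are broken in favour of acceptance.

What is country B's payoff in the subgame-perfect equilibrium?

Round 4 (country A proposes): country B will accept anything ≥ 0, so country A offers 0 and keeps 600.
Round 3 (country B proposes): country A can get 600 next round, worth 0.4 × 600 = 240 now; country B offers that and keeps 360.
Round 2 (country A proposes): country B can get 360 next round, worth 0.94 × 360 = 338.4 now; country A offers that and keeps 261.6.
Round 1 (country B proposes): country A can get 261.6 next round, worth 0.4 × 261.6 = 104.64 now; country B offers that and keeps 495.36.

495.36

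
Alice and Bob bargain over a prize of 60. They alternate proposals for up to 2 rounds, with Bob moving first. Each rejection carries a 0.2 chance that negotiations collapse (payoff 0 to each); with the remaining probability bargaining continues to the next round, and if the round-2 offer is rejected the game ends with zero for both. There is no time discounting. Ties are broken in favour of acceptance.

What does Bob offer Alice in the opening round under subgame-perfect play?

48

Round 2 (Alice proposes): Bob will accept anything ≥ 0, so Alice offers 0 and keeps 60.
Round 1 (Bob proposes): rejecting gives Alice an expected 0.8 × 60 = 48; Bob offers that and keeps 12.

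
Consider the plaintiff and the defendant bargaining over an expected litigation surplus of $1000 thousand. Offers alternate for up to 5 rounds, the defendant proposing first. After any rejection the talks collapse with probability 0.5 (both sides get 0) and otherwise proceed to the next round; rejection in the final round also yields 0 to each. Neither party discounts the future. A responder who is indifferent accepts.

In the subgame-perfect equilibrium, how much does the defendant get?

Round 5 (the defendant proposes): the plaintiff will accept anything ≥ 0, so the defendant offers 0 and keeps 1000.
Round 4 (the plaintiff proposes): rejecting gives the defendant an expected 0.5 × 1000 = 500; the plaintiff offers that and keeps 500.
Round 3 (the defendant proposes): rejecting gives the plaintiff an expected 0.5 × 500 = 250; the defendant offers that and keeps 750.
Round 2 (the plaintiff proposes): rejecting gives the defendant an expected 0.5 × 750 = 375. The plaintiff offers 375 and keeps 1000 − 375 = 625.
Round 1 (the defendant proposes): rejecting gives the plaintiff an expected 0.5 × 625 = 312.5, so the defendant offers 312.5, keeping 687.5.

687.5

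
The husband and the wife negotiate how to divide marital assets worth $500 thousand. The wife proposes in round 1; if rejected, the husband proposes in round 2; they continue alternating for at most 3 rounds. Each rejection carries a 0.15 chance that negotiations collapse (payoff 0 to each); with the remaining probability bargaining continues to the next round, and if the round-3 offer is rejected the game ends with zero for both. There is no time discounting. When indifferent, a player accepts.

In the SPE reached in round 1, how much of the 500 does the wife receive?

Round 3 (the wife proposes): rejection yields 0 for the husband; the wife offers 0 and keeps 500.
Round 2 (the husband proposes): rejecting gives the wife an expected 0.85 × 500 = 425, so the husband offers 425, keeping 75.
Round 1 (the wife proposes): rejecting gives the husband an expected 0.85 × 75 = 63.75; the wife offers that and keeps 436.25.

436.25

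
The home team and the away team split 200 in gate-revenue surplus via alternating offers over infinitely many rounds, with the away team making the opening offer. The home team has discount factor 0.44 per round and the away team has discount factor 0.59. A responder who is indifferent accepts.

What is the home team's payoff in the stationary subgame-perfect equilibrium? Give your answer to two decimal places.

When the away team proposes, the home team accepts any offer worth at least 0.44 times what the home team would get by proposing next round; and vice versa.
This gives x = 200 − 0.44y and y = 200 − 0.59x, where x and y are each side's share when it proposes.
Hence (1 − 0.44·0.59)x = 200(1 − 0.44), i.e. 0.7404·x = 112.
x ≈ 151.2696; the home team's share is 200 − x ≈ 48.7304.

48.73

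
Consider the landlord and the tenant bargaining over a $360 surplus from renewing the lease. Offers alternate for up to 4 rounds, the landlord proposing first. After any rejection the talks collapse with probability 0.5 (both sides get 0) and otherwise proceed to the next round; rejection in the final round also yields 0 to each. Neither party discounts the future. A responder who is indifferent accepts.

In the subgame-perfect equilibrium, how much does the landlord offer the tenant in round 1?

By backward induction:
Round 4 (the tenant proposes): rejection yields 0 for the landlord; the tenant offers 0 and keeps 360.
Round 3 (the landlord proposes): rejecting gives the tenant an expected 0.5 × 360 = 180. The landlord offers 180 and keeps 360 − 180 = 180.
Round 2 (the tenant proposes): rejecting gives the landlord an expected 0.5 × 180 = 90. The tenant offers 90 and keeps 360 − 90 = 270.
Round 1 (the landlord proposes): rejecting gives the tenant an expected 0.5 × 270 = 135, so the landlord offers 135, keeping 225.

135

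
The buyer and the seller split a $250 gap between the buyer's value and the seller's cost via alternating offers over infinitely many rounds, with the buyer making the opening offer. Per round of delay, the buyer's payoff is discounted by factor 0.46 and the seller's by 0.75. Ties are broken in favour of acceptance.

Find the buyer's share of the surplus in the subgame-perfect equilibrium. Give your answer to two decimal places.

95.42

Let x be the buyer's share when the buyer proposes and y be the seller's share when the seller proposes.
The seller accepts iff offered ≥ 0.75·y, so x = 250 − 0.75y. Symmetrically y = 250 − 0.46x.
Substituting: x = 250 − 0.75(250 − 0.46x), giving x(1 − 0.46·0.75) = 250(1 − 0.75).
So x = 250 × 0.25 / 0.655 ≈ 95.4198, and the seller receives 250 − x ≈ 154.5802.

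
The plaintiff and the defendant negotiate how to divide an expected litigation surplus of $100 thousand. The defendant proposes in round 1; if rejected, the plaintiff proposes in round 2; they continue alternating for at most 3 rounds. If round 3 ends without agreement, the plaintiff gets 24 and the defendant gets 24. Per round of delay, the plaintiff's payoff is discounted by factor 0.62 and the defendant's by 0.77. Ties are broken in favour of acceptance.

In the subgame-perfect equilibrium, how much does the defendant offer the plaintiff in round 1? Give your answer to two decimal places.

25.72

Round 3 (the defendant proposes): the plaintiff gets 24 if talks fail, so the defendant offers 24 and keeps 76.
Round 2 (the plaintiff proposes): the defendant can get 76 next round, worth 0.77 × 76 = 58.52 now; the plaintiff offers that and keeps 41.48.
Round 1 (the defendant proposes): the plaintiff can get 41.48 next round, worth 0.62 × 41.48 = 25.7176 now. The defendant offers 25.7176 and keeps 100 − 25.7176 = 74.2824.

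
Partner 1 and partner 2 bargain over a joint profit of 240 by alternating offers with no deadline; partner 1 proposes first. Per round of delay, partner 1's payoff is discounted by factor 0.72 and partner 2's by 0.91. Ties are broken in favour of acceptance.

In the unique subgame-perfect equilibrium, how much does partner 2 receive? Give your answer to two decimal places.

177.35

When partner 1 proposes, partner 2 accepts any offer worth at least 0.91 times what partner 2 would get by proposing next round; and vice versa.
This gives x = 240 − 0.91y and y = 240 − 0.72x, where x and y are each side's share when it proposes.
Hence (1 − 0.91·0.72)x = 240(1 − 0.91), i.e. 0.3448·x = 21.6.
x ≈ 62.6450; partner 2's share is 240 − x ≈ 177.3550.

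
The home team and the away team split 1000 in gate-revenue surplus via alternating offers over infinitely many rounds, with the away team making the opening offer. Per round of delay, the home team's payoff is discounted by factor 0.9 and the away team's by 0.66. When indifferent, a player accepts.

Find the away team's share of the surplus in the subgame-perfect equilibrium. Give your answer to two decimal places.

246.31

When the away team proposes, the home team accepts any offer worth at least 0.9 times what the home team would get by proposing next round; and vice versa.
This gives x = 1000 − 0.9y and y = 1000 − 0.66x, where x and y are each side's share when it proposes.
Hence (1 − 0.9·0.66)x = 1000(1 − 0.9), i.e. 0.406·x = 100.
x ≈ 246.3054; the home team's share is 1000 − x ≈ 753.6946.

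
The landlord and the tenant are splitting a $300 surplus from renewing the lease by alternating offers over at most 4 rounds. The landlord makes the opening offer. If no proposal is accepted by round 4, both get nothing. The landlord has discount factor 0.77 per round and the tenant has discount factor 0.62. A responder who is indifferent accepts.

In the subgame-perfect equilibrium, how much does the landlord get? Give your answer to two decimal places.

Round 4 (the tenant proposes): the landlord will accept anything ≥ 0, so the tenant offers 0 and keeps 300.
Round 3 (the landlord proposes): the tenant can get 300 next round, worth 0.62 × 300 = 186 now, so the landlord offers 186, keeping 114.
Round 2 (the tenant proposes): the landlord can get 114 next round, worth 0.77 × 114 = 87.78 now. The tenant offers 87.78 and keeps 300 − 87.78 = 212.22.
Round 1 (the landlord proposes): the tenant can get 212.22 next round, worth 0.62 × 212.22 = 131.5764 now, so the landlord offers 131.5764, keeping 168.4236.

168.42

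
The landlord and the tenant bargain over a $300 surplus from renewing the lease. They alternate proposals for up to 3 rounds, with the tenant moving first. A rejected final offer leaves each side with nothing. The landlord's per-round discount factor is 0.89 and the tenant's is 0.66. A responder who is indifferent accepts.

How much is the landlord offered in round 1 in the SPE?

90.78

Solve by backward induction from round 3.
Round 3 (the tenant proposes): the landlord will accept anything ≥ 0, so the tenant offers 0 and keeps 300.
Round 2 (the landlord proposes): the tenant can get 300 next round, worth 0.66 × 300 = 198 now, so the landlord offers 198, keeping 102.
Round 1 (the tenant proposes): the landlord can get 102 next round, worth 0.89 × 102 = 90.78 now; the tenant offers that and keeps 209.22.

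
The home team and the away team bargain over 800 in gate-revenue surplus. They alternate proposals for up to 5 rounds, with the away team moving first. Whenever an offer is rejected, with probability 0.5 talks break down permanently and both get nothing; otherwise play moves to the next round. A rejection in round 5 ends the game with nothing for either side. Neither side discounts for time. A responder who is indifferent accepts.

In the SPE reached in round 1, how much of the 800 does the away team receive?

Round 5 (the away team proposes): the home team will accept anything ≥ 0, so the away team offers 0 and keeps 800.
Round 4 (the home team proposes): rejecting gives the away team an expected 0.5 × 800 = 400; the home team offers that and keeps 400.
Round 3 (the away team proposes): rejecting gives the home team an expected 0.5 × 400 = 200; the away team offers that and keeps 600.
Round 2 (the home team proposes): rejecting gives the away team an expected 0.5 × 600 = 300. The home team offers 300 and keeps 800 − 300 = 500.
Round 1 (the away team proposes): rejecting gives the home team an expected 0.5 × 500 = 250; the away team offers that and keeps 550.

550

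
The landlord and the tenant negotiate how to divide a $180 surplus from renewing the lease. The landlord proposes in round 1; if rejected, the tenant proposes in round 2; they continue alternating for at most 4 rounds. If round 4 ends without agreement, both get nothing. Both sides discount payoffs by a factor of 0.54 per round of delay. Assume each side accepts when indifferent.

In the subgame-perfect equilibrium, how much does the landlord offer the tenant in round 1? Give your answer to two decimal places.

Round 4 (the tenant proposes): the landlord will accept anything ≥ 0, so the tenant offers 0 and keeps 180.
Round 3 (the landlord proposes): the tenant can get 180 next round, worth 0.54 × 180 = 97.2 now. The landlord offers 97.2 and keeps 180 − 97.2 = 82.8.
Round 2 (the tenant proposes): the landlord can get 82.8 next round, worth 0.54 × 82.8 = 44.712 now, so the tenant offers 44.712, keeping 135.288.
Round 1 (the landlord proposes): the tenant can get 135.288 next round, worth 0.54 × 135.288 = 73.05552 now, so the landlord offers 73.05552, keeping 106.94448.

73.06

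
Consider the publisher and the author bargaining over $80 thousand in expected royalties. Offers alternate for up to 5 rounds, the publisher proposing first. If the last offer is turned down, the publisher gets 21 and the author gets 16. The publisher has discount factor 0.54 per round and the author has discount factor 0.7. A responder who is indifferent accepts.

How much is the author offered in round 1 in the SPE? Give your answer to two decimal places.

37.78

Work backward from the last round.
Round 5 (the publisher proposes): the author gets 16 if talks fail, so the publisher offers 16 and keeps 64.
Round 4 (the author proposes): the publisher can get 64 next round, worth 0.54 × 64 = 34.56 now, so the author offers 34.56, keeping 45.44.
Round 3 (the publisher proposes): the author can get 45.44 next round, worth 0.7 × 45.44 = 31.808 now, so the publisher offers 31.808, keeping 48.192.
Round 2 (the author proposes): the publisher can get 48.192 next round, worth 0.54 × 48.192 = 26.02368 now. The author offers 26.02368 and keeps 80 − 26.02368 = 53.97632.
Round 1 (the publisher proposes): the author can get 53.97632 next round, worth 0.7 × 53.97632 = 37.783424 now, so the publisher offers 37.783424, keeping 42.216576.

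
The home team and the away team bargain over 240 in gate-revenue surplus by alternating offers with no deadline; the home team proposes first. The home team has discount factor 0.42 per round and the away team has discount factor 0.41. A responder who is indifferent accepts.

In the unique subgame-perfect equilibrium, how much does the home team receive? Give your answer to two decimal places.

171.06

Let x be the home team's share when the home team proposes and y be the away team's share when the away team proposes.
The away team accepts iff offered ≥ 0.41·y, so x = 240 − 0.41y. Symmetrically y = 240 − 0.42x.
Substituting: x = 240 − 0.41(240 − 0.42x), giving x(1 − 0.42·0.41) = 240(1 − 0.41).
So x = 240 × 0.59 / 0.8278 ≈ 171.0558, and the away team receives 240 − x ≈ 68.9442.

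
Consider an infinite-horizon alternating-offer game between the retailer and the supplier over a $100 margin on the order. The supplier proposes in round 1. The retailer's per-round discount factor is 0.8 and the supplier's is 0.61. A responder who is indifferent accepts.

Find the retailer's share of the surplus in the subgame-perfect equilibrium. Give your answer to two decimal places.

When the supplier proposes, the retailer accepts any offer worth at least 0.8 times what the retailer would get by proposing next round; and vice versa.
This gives x = 100 − 0.8y and y = 100 − 0.61x, where x and y are each side's share when it proposes.
Hence (1 − 0.8·0.61)x = 100(1 − 0.8), i.e. 0.512·x = 20.
x = 39.0625; the retailer's share is 100 − x = 60.9375.

60.94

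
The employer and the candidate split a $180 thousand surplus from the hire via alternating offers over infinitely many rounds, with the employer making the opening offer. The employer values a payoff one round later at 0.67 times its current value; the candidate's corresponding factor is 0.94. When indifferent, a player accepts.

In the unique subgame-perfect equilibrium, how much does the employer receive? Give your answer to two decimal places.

29.17

Let x be the employer's share when the employer proposes and y be the candidate's share when the candidate proposes.
The candidate accepts iff offered ≥ 0.94·y, so x = 180 − 0.94y. Symmetrically y = 180 − 0.67x.
Substituting: x = 180 − 0.94(180 − 0.67x), giving x(1 − 0.67·0.94) = 180(1 − 0.94).
So x = 180 × 0.06 / 0.3702 ≈ 29.1734, and the candidate receives 180 − x ≈ 150.8266.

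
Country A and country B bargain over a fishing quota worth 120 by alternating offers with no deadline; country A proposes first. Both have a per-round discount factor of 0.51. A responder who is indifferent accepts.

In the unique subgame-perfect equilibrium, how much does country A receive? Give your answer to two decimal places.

79.47

In a stationary SPE each proposer offers the other exactly their discounted continuation value.
If country A keeps x when proposing and country B keeps y when proposing, then x = 120 − 0.51y and y = 120 − 0.51x.
Solving: x = 120(1 − 0.51) / (1 − 0.51·0.51) = 58.8 / 0.7399 ≈ 79.4702.
Country B gets 120 − 79.4702 ≈ 40.5298.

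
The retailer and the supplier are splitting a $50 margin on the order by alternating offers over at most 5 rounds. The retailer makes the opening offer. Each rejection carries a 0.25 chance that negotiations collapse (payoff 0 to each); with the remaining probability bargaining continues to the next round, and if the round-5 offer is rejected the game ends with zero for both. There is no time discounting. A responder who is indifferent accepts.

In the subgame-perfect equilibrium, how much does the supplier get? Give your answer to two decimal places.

14.65

Round 5 (the retailer proposes): rejection yields 0 for the supplier; the retailer offers 0 and keeps 50.
Round 4 (the supplier proposes): rejecting gives the retailer an expected 0.75 × 50 = 37.5. The supplier offers 37.5 and keeps 50 − 37.5 = 12.5.
Round 3 (the retailer proposes): rejecting gives the supplier an expected 0.75 × 12.5 = 9.375; the retailer offers that and keeps 40.625.
Round 2 (the supplier proposes): rejecting gives the retailer an expected 0.75 × 40.625 = 30.46875; the supplier offers that and keeps 19.53125.
Round 1 (the retailer proposes): rejecting gives the supplier an expected 0.75 × 19.53125 = 14.6484375. The retailer offers 14.6484375 and keeps 50 − 14.6484375 = 35.3515625.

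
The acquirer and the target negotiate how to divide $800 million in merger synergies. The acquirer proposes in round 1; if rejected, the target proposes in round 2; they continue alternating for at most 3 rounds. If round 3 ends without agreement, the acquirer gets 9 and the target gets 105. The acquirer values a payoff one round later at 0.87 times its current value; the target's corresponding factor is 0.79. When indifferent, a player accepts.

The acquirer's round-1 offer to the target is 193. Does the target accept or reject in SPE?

Accept

Round 3 (the acquirer proposes): the target gets 105 if talks fail, so the acquirer offers 105 and keeps 695.
Round 2 (the target proposes): the acquirer can get 695 next round, worth 0.87 × 695 = 604.65 now, so the target offers 604.65, keeping 195.35.
So by rejecting in round 1, the target gets 195.35 next round, worth 0.79 × 195.35 = 154.3265 now.
Offer 193 ≥ 154.3265, so the target accepts.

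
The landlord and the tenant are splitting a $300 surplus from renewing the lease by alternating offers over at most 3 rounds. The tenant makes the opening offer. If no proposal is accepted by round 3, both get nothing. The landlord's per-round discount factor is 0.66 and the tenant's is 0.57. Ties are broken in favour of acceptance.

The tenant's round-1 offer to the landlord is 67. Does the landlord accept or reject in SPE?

Reject

Work out the landlord's continuation value if the offer is rejected.
Round 3 (the tenant proposes): the landlord will accept anything ≥ 0, so the tenant offers 0 and keeps 300.
Round 2 (the landlord proposes): the tenant can get 300 next round, worth 0.57 × 300 = 171 now. The landlord offers 171 and keeps 300 − 171 = 129.
So by rejecting in round 1, the landlord gets 129 next round, worth 0.66 × 129 = 85.14 now.
Offer 67 < 85.14, so the landlord rejects.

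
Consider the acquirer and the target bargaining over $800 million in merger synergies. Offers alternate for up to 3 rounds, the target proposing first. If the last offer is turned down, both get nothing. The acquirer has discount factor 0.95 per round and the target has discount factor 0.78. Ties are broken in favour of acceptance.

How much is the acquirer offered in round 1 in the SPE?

167.2

By backward induction:
Round 3 (the target proposes): rejection yields 0 for the acquirer; the target offers 0 and keeps 800.
Round 2 (the acquirer proposes): the target can get 800 next round, worth 0.78 × 800 = 624 now, so the acquirer offers 624, keeping 176.
Round 1 (the target proposes): the acquirer can get 176 next round, worth 0.95 × 176 = 167.2 now; the target offers that and keeps 632.8.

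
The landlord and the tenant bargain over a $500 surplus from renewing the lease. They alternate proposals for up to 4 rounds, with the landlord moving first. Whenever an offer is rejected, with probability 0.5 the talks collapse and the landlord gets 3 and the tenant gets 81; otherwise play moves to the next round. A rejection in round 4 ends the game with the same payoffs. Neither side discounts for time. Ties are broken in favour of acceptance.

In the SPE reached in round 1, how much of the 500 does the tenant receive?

237

Round 4 (the tenant proposes): the landlord gets 3 if talks fail, so the tenant offers 3 and keeps 497.
Round 3 (the landlord proposes): rejecting gives the tenant an expected 0.5 × 497 + 0.5 × 81 = 289, so the landlord offers 289, keeping 211.
Round 2 (the tenant proposes): rejecting gives the landlord an expected 0.5 × 211 + 0.5 × 3 = 107. The tenant offers 107 and keeps 500 − 107 = 393.
Round 1 (the landlord proposes): rejecting gives the tenant an expected 0.5 × 393 + 0.5 × 81 = 237. The landlord offers 237 and keeps 500 − 237 = 263.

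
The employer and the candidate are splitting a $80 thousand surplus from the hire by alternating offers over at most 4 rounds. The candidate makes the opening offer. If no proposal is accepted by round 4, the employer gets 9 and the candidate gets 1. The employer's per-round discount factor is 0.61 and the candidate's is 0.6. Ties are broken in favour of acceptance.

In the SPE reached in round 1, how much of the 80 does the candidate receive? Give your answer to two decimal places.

42.84

Work backward from the last round.
Round 4 (the employer proposes): the candidate gets 1 if talks fail, so the employer offers 1 and keeps 79.
Round 3 (the candidate proposes): the employer can get 79 next round, worth 0.61 × 79 = 48.19 now. The candidate offers 48.19 and keeps 80 − 48.19 = 31.81.
Round 2 (the employer proposes): the candidate can get 31.81 next round, worth 0.6 × 31.81 = 19.086 now, so the employer offers 19.086, keeping 60.914.
Round 1 (the candidate proposes): the employer can get 60.914 next round, worth 0.61 × 60.914 = 37.15754 now; the candidate offers that and keeps 42.84246.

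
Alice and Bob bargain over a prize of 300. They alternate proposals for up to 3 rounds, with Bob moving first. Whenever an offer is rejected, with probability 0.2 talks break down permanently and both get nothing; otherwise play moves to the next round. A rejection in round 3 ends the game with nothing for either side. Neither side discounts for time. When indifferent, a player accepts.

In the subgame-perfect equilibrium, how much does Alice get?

Round 3 (Bob proposes): Alice will accept anything ≥ 0, so Bob offers 0 and keeps 300.
Round 2 (Alice proposes): rejecting gives Bob an expected 0.8 × 300 = 240, so Alice offers 240, keeping 60.
Round 1 (Bob proposes): rejecting gives Alice an expected 0.8 × 60 = 48. Bob offers 48 and keeps 300 − 48 = 252.

48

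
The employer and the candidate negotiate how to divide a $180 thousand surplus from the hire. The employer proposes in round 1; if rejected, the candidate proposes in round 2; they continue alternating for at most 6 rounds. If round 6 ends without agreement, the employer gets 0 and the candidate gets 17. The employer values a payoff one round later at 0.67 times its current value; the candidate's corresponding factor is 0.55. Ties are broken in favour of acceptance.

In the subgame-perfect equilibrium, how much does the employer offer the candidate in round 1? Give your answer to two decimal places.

Round 6 (the candidate proposes): rejection yields 0 for the employer; the candidate offers 0 and keeps 180.
Round 5 (the employer proposes): the candidate can get 180 next round, worth 0.55 × 180 = 99 now, so the employer offers 99, keeping 81.
Round 4 (the candidate proposes): the employer can get 81 next round, worth 0.67 × 81 = 54.27 now. The candidate offers 54.27 and keeps 180 − 54.27 = 125.73.
Round 3 (the employer proposes): the candidate can get 125.73 next round, worth 0.55 × 125.73 = 69.1515 now. The employer offers 69.1515 and keeps 180 − 69.1515 = 110.8485.
Round 2 (the candidate proposes): the employer can get 110.8485 next round, worth 0.67 × 110.8485 = 74.268495 now; the candidate offers that and keeps 105.731505.
Round 1 (the employer proposes): the candidate can get 105.731505 next round, worth 0.55 × 105.731505 = 58.15232775 now, so the employer offers 58.15232775, keeping 121.84767225.

58.15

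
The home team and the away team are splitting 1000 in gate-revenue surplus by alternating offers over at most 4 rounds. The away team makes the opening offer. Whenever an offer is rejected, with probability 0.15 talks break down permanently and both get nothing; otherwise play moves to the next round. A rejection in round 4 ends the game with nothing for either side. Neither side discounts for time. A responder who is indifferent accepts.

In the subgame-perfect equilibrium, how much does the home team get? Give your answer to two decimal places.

741.63

By backward induction:
Round 4 (the home team proposes): rejection yields 0 for the away team; the home team offers 0 and keeps 1000.
Round 3 (the away team proposes): rejecting gives the home team an expected 0.85 × 1000 = 850, so the away team offers 850, keeping 150.
Round 2 (the home team proposes): rejecting gives the away team an expected 0.85 × 150 = 127.5; the home team offers that and keeps 872.5.
Round 1 (the away team proposes): rejecting gives the home team an expected 0.85 × 872.5 = 741.625; the away team offers that and keeps 258.375.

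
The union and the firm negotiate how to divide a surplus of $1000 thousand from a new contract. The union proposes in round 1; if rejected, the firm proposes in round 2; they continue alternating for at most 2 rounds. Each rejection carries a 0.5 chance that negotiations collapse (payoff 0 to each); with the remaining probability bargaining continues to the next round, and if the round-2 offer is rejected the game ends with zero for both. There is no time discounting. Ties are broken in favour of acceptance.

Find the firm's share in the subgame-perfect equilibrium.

500

Round 2 (the firm proposes): rejection yields 0 for the union; the firm offers 0 and keeps 1000.
Round 1 (the union proposes): rejecting gives the firm an expected 0.5 × 1000 = 500. The union offers 500 and keeps 1000 − 500 = 500.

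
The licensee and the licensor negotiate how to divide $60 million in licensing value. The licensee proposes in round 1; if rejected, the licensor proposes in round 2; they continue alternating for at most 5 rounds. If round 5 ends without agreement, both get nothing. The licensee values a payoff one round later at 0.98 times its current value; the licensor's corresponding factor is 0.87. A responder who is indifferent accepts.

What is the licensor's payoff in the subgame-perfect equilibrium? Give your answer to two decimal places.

1.93

Work backward from the last round.
Round 5 (the licensee proposes): the licensor will accept anything ≥ 0, so the licensee offers 0 and keeps 60.
Round 4 (the licensor proposes): the licensee can get 60 next round, worth 0.98 × 60 = 58.8 now, so the licensor offers 58.8, keeping 1.2.
Round 3 (the licensee proposes): the licensor can get 1.2 next round, worth 0.87 × 1.2 = 1.044 now, so the licensee offers 1.044, keeping 58.956.
Round 2 (the licensor proposes): the licensee can get 58.956 next round, worth 0.98 × 58.956 = 57.77688 now, so the licensor offers 57.77688, keeping 2.22312.
Round 1 (the licensee proposes): the licensor can get 2.22312 next round, worth 0.87 × 2.22312 = 1.9341144 now; the licensee offers that and keeps 58.0658856.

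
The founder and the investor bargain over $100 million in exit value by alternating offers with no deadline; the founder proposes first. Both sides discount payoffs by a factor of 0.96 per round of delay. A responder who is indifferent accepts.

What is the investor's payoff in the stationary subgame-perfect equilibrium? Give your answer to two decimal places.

Let x be the founder's share when the founder proposes and y be the investor's share when the investor proposes.
The investor accepts iff offered ≥ 0.96·y, so x = 100 − 0.96y. Symmetrically y = 100 − 0.96x.
Substituting: x = 100 − 0.96(100 − 0.96x), giving x(1 − 0.96·0.96) = 100(1 − 0.96).
So x = 100 × 0.04 / 0.0784 ≈ 51.0204, and the investor receives 100 − x ≈ 48.9796.

48.98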